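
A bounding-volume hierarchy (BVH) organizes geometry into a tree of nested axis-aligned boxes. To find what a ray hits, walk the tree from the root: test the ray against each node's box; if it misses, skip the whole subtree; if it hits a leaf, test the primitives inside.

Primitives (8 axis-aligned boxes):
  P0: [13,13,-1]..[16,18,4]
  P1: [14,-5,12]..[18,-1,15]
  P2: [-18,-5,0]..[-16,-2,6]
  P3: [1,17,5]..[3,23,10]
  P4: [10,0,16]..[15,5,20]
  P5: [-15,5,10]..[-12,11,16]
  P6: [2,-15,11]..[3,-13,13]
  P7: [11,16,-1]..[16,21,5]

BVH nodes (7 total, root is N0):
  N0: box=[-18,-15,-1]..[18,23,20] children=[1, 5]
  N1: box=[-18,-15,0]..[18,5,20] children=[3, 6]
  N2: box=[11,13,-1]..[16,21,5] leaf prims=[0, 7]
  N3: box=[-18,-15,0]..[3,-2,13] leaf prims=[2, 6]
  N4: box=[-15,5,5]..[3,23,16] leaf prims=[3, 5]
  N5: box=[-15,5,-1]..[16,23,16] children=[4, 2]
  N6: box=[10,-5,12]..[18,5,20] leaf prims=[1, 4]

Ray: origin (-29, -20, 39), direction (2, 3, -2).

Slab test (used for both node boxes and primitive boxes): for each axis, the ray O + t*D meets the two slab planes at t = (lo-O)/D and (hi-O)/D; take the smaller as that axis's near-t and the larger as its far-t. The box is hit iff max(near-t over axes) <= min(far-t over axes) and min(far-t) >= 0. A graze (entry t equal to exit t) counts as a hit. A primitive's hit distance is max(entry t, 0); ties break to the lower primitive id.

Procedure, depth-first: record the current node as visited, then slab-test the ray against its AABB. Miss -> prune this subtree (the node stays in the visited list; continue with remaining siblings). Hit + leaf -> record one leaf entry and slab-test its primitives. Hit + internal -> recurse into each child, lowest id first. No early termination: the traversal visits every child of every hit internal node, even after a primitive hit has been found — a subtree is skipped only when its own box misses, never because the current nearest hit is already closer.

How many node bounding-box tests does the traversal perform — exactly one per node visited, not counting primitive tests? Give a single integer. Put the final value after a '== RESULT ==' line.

Trace the traversal:
N0 x:[11/2,47/2] y:[5/3,43/3] z:[19/2,20] -> hit [19/2,43/3], descend [1, 5]
  N1 x:[11/2,47/2] y:[5/3,25/3] z:[19/2,39/2] -> miss, prune
  N5 x:[7,45/2] y:[25/3,43/3] z:[23/2,20] -> hit [23/2,43/3], descend [2, 4]
    N2 x:[20,45/2] y:[11,41/3] z:[17,20] -> miss, prune
    N4 x:[7,16] y:[25/3,43/3] z:[23/2,17] -> hit [23/2,43/3] leaf, test {P3(miss), P5(miss)}

5 AABB tests over nodes [0, 1, 5, 2, 4]; 1 leaf entered; closest miss.

== RESULT ==
5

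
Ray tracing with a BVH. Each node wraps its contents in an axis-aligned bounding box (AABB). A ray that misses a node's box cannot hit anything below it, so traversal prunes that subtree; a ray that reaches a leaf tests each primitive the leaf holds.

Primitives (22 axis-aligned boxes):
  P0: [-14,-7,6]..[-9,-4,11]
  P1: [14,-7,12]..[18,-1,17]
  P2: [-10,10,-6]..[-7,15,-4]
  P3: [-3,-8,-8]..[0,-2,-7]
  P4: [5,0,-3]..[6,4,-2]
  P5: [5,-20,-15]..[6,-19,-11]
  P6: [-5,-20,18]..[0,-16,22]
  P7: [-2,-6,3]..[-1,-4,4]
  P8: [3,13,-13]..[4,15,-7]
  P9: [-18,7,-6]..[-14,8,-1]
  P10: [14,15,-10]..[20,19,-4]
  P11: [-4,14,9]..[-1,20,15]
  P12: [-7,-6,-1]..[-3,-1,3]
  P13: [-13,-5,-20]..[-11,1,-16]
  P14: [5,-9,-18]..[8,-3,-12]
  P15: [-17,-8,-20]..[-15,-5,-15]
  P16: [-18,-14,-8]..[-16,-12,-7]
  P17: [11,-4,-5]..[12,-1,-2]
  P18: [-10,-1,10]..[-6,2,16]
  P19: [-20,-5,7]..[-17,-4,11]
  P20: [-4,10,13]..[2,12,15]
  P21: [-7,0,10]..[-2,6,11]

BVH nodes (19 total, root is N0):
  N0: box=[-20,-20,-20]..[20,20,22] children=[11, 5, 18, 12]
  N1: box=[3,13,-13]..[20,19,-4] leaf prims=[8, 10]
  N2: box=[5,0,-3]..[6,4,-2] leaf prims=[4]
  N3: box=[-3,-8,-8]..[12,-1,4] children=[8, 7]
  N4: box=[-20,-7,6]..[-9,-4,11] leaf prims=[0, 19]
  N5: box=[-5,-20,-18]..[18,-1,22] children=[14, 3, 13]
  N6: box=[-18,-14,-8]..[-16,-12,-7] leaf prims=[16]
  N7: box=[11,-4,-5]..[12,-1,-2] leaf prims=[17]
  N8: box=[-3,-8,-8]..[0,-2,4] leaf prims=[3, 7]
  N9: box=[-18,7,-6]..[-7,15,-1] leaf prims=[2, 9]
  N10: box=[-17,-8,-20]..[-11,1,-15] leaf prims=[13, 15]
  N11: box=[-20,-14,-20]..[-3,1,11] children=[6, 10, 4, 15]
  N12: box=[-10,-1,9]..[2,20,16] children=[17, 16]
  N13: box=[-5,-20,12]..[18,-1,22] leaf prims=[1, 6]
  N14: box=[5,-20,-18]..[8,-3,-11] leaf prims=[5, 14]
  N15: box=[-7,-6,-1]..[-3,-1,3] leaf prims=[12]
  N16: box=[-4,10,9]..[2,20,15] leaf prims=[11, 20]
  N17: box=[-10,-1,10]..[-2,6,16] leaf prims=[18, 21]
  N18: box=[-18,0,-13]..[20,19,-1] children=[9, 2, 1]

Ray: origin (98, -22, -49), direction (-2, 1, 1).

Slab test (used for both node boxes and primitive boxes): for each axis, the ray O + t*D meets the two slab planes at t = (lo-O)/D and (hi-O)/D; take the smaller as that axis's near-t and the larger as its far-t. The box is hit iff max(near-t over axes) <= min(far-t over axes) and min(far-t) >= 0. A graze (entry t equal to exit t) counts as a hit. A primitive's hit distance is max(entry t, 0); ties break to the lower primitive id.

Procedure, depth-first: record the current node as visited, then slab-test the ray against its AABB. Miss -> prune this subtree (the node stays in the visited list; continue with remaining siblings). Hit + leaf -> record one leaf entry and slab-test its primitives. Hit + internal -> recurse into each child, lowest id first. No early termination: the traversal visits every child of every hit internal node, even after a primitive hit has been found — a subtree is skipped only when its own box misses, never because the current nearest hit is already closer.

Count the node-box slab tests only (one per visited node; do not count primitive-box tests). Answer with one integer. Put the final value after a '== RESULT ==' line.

Traverse from the root:
N0 x:[39,59] y:[2,42] z:[29,71] -> hit [39,42], descend [5, 11, 12, 18]
  N5 x:[40,103/2] y:[2,21] z:[31,71] -> miss, prune
  N11 x:[101/2,59] y:[8,23] z:[29,60] -> miss, prune
  N12 x:[48,54] y:[21,42] z:[58,65] -> miss, prune
  N18 x:[39,58] y:[22,41] z:[36,48] -> hit [39,41], descend [1, 2, 9]
    N1 x:[39,95/2] y:[35,41] z:[36,45] -> hit [39,41] leaf, test {P8(miss), P10@t=39}
    N2 x:[46,93/2] y:[22,26] z:[46,47] -> miss, prune
    N9 x:[105/2,58] y:[29,37] z:[43,48] -> miss, prune

Visited [0, 5, 11, 12, 18, 1, 2, 9]. Tests: 8 box, 1 leaf. Nearest: P10.

== RESULT ==
8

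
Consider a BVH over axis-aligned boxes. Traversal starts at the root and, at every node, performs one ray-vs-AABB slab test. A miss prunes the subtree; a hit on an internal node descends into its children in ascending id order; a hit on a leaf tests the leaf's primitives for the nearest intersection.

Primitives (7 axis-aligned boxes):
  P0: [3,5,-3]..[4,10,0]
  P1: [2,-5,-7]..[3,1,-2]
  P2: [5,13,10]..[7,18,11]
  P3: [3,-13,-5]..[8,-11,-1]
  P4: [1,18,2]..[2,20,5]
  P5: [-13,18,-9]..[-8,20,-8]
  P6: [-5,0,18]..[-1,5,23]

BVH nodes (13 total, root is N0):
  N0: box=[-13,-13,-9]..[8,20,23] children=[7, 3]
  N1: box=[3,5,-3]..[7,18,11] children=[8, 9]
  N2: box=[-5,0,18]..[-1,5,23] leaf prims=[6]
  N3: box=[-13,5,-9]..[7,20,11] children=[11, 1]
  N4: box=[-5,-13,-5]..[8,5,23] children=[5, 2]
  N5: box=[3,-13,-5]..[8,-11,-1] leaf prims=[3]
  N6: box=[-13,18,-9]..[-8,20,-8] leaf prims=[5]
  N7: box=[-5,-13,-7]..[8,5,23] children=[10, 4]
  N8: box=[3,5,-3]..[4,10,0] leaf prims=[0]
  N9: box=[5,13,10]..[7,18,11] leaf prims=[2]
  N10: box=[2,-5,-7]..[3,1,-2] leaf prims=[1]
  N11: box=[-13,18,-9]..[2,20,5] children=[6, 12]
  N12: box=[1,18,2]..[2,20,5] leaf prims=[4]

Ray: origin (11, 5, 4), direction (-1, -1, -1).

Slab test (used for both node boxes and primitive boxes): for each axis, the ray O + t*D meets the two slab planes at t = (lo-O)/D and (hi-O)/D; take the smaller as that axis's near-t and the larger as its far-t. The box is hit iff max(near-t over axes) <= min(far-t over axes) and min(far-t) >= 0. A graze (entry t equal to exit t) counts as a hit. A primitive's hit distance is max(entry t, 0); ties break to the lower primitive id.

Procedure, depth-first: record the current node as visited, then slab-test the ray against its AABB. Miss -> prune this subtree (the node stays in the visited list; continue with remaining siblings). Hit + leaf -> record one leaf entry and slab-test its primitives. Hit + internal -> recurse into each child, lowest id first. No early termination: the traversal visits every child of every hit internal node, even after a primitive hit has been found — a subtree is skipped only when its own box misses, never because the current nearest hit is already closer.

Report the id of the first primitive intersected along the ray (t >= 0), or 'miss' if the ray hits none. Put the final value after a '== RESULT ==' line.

Trace the traversal:
N0 x:[3,24] y:[-15,18] z:[-19,13] -> hit [3,13], descend [3, 7]
  N3 x:[4,24] y:[-15,0] z:[-7,13] -> miss, prune
  N7 x:[3,16] y:[0,18] z:[-19,11] -> hit [3,11], descend [4, 10]
    N4 x:[3,16] y:[0,18] z:[-19,9] -> hit [3,9], descend [2, 5]
      N2 x:[12,16] y:[0,5] z:[-19,-14] -> miss, prune
      N5 x:[3,8] y:[16,18] z:[5,9] -> miss, prune
    N10 x:[8,9] y:[4,10] z:[6,11] -> hit [8,9] leaf, test {P1@t=8}

Visited [0, 3, 7, 4, 2, 5, 10]. Tests: 7 box, 1 leaf. Nearest: P1.

== RESULT ==
1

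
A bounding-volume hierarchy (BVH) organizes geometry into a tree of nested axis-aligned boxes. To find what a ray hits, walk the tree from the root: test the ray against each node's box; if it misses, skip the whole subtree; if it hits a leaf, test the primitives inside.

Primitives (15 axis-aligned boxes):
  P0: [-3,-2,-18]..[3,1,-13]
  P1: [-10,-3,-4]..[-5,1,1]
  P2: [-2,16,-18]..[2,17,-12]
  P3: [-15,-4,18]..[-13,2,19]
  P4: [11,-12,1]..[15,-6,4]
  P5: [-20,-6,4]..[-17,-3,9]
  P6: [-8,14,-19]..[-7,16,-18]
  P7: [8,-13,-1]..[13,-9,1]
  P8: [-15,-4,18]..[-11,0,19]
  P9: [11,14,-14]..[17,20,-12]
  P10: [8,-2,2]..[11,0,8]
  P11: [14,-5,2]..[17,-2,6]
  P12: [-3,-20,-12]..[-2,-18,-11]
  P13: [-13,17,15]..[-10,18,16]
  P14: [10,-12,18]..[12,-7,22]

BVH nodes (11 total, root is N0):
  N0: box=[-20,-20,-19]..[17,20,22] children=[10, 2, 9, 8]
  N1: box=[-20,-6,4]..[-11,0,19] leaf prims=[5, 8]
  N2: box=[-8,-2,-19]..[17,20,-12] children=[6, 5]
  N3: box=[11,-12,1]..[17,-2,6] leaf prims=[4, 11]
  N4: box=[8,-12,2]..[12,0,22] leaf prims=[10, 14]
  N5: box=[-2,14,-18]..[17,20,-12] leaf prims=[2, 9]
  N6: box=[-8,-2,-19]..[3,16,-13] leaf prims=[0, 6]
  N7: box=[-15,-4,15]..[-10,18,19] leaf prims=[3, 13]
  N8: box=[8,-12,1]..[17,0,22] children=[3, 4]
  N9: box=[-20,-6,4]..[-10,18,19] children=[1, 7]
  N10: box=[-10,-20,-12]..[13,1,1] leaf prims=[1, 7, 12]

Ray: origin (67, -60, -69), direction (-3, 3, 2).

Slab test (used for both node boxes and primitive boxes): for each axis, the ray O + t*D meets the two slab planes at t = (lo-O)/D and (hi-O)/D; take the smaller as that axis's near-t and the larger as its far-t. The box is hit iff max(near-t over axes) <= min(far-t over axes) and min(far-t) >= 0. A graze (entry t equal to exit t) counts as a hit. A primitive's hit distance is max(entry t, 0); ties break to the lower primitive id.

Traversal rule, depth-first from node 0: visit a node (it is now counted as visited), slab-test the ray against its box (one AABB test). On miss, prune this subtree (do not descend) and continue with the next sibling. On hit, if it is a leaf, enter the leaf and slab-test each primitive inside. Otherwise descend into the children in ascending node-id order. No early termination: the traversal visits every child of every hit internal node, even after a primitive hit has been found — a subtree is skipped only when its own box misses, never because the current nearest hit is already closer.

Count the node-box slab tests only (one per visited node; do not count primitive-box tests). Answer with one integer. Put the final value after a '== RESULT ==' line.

Walk:
N0 x:[50/3,29] y:[40/3,80/3] z:[25,91/2] -> hit [25,80/3], descend [2, 8, 9, 10]
  N2 x:[50/3,25] y:[58/3,80/3] z:[25,57/2] -> hit [25,25], descend [5, 6]
    N5 x:[50/3,23] y:[74/3,80/3] z:[51/2,57/2] -> miss, prune
    N6 x:[64/3,25] y:[58/3,76/3] z:[25,28] -> hit [25,25] leaf, test {P0(miss), P6@t=25}
  N8 x:[50/3,59/3] y:[16,20] z:[35,91/2] -> miss, prune
  N9 x:[77/3,29] y:[18,26] z:[73/2,44] -> miss, prune
  N10 x:[18,77/3] y:[40/3,61/3] z:[57/2,35] -> miss, prune

Summary -> nodes [0, 2, 5, 6, 8, 9, 10]; box-tests=7; leaf-entries=1; first=P6

== RESULT ==
7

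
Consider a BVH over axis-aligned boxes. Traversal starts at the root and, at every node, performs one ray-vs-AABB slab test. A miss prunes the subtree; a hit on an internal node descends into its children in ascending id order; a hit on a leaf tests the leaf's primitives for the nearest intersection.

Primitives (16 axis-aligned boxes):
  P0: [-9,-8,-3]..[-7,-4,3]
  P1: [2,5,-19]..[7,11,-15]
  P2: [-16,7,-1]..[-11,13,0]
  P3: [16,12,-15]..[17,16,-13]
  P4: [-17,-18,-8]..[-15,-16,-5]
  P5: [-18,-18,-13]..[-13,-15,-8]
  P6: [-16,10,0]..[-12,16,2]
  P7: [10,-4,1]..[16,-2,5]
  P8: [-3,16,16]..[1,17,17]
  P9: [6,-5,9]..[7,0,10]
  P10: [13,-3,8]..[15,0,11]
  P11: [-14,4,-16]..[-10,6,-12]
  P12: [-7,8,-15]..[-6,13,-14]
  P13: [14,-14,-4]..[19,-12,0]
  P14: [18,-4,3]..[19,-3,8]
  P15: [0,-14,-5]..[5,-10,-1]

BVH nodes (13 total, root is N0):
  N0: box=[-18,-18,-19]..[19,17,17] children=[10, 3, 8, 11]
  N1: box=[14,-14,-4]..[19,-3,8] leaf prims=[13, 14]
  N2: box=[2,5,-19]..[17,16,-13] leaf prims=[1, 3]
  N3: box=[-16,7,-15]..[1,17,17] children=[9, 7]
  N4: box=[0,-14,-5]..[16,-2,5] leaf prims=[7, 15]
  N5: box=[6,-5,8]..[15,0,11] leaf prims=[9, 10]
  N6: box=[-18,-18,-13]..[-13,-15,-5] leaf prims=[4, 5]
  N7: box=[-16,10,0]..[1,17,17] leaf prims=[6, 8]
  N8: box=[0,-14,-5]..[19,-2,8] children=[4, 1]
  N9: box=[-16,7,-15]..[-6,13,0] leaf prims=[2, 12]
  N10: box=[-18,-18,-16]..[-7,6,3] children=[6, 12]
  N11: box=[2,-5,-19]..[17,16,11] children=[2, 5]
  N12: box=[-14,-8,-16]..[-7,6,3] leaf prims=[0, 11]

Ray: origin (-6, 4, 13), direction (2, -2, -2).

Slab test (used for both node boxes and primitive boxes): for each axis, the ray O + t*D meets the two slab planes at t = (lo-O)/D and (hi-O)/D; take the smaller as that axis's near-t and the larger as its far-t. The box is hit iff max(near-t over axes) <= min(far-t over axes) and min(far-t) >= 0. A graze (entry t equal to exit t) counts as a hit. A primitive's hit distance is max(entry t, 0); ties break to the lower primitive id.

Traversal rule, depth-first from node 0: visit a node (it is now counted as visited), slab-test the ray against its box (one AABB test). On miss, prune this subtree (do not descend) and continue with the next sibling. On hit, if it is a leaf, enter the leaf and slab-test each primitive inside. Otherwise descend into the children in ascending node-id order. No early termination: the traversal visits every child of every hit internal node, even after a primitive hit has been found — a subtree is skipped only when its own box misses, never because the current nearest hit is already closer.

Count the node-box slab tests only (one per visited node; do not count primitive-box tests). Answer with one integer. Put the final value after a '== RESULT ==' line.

Walk:
N0 x:[-6,25/2] y:[-13/2,11] z:[-2,16] -> hit [-2,11], descend [3, 8, 10, 11]
  N3 x:[-5,7/2] y:[-13/2,-3/2] z:[-2,14] -> miss, prune
  N8 x:[3,25/2] y:[3,9] z:[5/2,9] -> hit [3,9], descend [1, 4]
    N1 x:[10,25/2] y:[7/2,9] z:[5/2,17/2] -> miss, prune
    N4 x:[3,11] y:[3,9] z:[4,9] -> hit [4,9] leaf, test {P7(miss), P15(miss)}
  N10 x:[-6,-1/2] y:[-1,11] z:[5,29/2] -> miss, prune
  N11 x:[4,23/2] y:[-6,9/2] z:[1,16] -> hit [4,9/2], descend [2, 5]
    N2 x:[4,23/2] y:[-6,-1/2] z:[13,16] -> miss, prune
    N5 x:[6,21/2] y:[2,9/2] z:[1,5/2] -> miss, prune

Visited [0, 3, 8, 1, 4, 10, 11, 2, 5]. Tests: 9 box, 1 leaf. Nearest: miss.

== RESULT ==
9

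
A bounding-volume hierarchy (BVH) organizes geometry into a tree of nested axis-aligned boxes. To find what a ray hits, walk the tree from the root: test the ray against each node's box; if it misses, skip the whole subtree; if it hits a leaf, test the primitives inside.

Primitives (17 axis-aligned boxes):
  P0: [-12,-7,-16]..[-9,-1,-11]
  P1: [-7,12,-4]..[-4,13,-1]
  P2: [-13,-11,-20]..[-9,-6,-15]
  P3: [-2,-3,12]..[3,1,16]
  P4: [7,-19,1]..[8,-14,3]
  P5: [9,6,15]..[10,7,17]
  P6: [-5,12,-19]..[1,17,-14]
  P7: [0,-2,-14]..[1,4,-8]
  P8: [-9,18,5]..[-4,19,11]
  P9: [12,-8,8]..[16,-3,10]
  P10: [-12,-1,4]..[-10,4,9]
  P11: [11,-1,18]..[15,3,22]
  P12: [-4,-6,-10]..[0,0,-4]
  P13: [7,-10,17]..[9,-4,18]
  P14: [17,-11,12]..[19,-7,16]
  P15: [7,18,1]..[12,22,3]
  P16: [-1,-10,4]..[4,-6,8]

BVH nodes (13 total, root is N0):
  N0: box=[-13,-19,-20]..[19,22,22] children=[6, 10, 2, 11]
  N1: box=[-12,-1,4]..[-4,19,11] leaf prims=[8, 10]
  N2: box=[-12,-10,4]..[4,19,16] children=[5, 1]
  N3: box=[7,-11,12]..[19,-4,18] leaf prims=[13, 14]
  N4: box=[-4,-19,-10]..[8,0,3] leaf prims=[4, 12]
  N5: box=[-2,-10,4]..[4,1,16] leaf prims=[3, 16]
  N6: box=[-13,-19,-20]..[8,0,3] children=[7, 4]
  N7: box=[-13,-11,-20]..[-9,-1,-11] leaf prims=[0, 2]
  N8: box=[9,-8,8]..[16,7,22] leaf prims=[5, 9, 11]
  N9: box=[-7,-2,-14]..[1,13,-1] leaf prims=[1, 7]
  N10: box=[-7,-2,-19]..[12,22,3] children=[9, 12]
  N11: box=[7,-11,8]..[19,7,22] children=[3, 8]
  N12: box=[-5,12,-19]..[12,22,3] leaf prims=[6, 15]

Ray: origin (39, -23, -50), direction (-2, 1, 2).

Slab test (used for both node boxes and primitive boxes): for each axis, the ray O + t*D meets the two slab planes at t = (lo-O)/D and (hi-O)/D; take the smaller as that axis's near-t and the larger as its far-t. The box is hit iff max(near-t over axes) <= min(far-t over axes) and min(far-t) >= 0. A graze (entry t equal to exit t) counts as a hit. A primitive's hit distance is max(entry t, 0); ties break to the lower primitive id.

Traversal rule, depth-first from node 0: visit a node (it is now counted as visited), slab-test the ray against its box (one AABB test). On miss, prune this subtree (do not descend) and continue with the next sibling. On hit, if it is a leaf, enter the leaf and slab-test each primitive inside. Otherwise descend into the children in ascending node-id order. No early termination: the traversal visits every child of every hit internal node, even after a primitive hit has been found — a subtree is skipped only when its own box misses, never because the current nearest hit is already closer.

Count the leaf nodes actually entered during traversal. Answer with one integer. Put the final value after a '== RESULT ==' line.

Walk:
N0 x:[10,26] y:[4,45] z:[15,36] -> hit [15,26], descend [2, 6, 10, 11]
  N2 x:[35/2,51/2] y:[13,42] z:[27,33] -> miss, prune
  N6 x:[31/2,26] y:[4,23] z:[15,53/2] -> hit [31/2,23], descend [4, 7]
    N4 x:[31/2,43/2] y:[4,23] z:[20,53/2] -> hit [20,43/2] leaf, test {P4(miss), P12@t=20}
    N7 x:[24,26] y:[12,22] z:[15,39/2] -> miss, prune
  N10 x:[27/2,23] y:[21,45] z:[31/2,53/2] -> hit [21,23], descend [9, 12]
    N9 x:[19,23] y:[21,36] z:[18,49/2] -> hit [21,23] leaf, test {P1(miss), P7(miss)}
    N12 x:[27/2,22] y:[35,45] z:[31/2,53/2] -> miss, prune
  N11 x:[10,16] y:[12,30] z:[29,36] -> miss, prune

order=[0, 2, 6, 4, 7, 10, 9, 12, 11]  |boxes|=9  |leaves|=2  hit=P12

== RESULT ==
2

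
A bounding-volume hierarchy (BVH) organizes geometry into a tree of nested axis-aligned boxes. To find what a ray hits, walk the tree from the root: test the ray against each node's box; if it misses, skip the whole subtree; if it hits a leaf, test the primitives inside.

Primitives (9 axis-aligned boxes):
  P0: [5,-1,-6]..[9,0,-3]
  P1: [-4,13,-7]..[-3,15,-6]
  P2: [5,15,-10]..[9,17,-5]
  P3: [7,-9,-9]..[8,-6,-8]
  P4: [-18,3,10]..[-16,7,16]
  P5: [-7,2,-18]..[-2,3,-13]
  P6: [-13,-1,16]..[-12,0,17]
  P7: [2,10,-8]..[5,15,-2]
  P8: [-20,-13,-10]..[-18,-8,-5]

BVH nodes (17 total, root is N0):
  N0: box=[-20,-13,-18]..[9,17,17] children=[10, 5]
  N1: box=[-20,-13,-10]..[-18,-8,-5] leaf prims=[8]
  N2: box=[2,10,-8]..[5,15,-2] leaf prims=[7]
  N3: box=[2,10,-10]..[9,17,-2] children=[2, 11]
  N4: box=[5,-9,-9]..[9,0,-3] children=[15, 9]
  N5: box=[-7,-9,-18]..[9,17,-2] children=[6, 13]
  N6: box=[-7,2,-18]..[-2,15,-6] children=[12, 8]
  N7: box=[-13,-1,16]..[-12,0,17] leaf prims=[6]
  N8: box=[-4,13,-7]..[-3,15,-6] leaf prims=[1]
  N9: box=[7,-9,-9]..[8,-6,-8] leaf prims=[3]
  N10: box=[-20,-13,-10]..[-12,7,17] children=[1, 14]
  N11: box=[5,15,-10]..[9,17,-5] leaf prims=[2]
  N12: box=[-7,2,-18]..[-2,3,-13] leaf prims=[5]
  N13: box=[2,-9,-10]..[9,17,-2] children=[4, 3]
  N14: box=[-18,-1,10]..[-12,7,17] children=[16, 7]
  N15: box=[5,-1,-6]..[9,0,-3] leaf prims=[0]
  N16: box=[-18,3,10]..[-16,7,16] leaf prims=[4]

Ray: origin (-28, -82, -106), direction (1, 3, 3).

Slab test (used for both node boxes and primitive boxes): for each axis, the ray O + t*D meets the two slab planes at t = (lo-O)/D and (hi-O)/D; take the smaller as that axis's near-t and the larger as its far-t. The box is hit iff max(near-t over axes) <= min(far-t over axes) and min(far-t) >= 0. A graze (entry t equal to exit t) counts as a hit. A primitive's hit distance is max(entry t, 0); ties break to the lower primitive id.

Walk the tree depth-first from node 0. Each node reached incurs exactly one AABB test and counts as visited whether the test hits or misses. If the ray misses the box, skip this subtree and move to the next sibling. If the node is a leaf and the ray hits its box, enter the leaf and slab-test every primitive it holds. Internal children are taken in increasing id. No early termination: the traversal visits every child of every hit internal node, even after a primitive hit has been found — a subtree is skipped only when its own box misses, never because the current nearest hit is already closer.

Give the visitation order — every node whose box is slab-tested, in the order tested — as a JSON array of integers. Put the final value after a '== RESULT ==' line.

Walk:
N0 x:[8,37] y:[23,33] z:[88/3,41] -> hit [88/3,33], descend [5, 10]
  N5 x:[21,37] y:[73/3,33] z:[88/3,104/3] -> hit [88/3,33], descend [6, 13]
    N6 x:[21,26] y:[28,97/3] z:[88/3,100/3] -> miss, prune
    N13 x:[30,37] y:[73/3,33] z:[32,104/3] -> hit [32,33], descend [3, 4]
      N3 x:[30,37] y:[92/3,33] z:[32,104/3] -> hit [32,33], descend [2, 11]
        N2 x:[30,33] y:[92/3,97/3] z:[98/3,104/3] -> miss, prune
        N11 x:[33,37] y:[97/3,33] z:[32,101/3] -> hit [33,33] leaf, test {P2@t=33}
      N4 x:[33,37] y:[73/3,82/3] z:[97/3,103/3] -> miss, prune
  N10 x:[8,16] y:[23,89/3] z:[32,41] -> miss, prune

order=[0, 5, 6, 13, 3, 2, 11, 4, 10]  |boxes|=9  |leaves|=1  hit=P2

== RESULT ==
[0, 5, 6, 13, 3, 2, 11, 4, 10]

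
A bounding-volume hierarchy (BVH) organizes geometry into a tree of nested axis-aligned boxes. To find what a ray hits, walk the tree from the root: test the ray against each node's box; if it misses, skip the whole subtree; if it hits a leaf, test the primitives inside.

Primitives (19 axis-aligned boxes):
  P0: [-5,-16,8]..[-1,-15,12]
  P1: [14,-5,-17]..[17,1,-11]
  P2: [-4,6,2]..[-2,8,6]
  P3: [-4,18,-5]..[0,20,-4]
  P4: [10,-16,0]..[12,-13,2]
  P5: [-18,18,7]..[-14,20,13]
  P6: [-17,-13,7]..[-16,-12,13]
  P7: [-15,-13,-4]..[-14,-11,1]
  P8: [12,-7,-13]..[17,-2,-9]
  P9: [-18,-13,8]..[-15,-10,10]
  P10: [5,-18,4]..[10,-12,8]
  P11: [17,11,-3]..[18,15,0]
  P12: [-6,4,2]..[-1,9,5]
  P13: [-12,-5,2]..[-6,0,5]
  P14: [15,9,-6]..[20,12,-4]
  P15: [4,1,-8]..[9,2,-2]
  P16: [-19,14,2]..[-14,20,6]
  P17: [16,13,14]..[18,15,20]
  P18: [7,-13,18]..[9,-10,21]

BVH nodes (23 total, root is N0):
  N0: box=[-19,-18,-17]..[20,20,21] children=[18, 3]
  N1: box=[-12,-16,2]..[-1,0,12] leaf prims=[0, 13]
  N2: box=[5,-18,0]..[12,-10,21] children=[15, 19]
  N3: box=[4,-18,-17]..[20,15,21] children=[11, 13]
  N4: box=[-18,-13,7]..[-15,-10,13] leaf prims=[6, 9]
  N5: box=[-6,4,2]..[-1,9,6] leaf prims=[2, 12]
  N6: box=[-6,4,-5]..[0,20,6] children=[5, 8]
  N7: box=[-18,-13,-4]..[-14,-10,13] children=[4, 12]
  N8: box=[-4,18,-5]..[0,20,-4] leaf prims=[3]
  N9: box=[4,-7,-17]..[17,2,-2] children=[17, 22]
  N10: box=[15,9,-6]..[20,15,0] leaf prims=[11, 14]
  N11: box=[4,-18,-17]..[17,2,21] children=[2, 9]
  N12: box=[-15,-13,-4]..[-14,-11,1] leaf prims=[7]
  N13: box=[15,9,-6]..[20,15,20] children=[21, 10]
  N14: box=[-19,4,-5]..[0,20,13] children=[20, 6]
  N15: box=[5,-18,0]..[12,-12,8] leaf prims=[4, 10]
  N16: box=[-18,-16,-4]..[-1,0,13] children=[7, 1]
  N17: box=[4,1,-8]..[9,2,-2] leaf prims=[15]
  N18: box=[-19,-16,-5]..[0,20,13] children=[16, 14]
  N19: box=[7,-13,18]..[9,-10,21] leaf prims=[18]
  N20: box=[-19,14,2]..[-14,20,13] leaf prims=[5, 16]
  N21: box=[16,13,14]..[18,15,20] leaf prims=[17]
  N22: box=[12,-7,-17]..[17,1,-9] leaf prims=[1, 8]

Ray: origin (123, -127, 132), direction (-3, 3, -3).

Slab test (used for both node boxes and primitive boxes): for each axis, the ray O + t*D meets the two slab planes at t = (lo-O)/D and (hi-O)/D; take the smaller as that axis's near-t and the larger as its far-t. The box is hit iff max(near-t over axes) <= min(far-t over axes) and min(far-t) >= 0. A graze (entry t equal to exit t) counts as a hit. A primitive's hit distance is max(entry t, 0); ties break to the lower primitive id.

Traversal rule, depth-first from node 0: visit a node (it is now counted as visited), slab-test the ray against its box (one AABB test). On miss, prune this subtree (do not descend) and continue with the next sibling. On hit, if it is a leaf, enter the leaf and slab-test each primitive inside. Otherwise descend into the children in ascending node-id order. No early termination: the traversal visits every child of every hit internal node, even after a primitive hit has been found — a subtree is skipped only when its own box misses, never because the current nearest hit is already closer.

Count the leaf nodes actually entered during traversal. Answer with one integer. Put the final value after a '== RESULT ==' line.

Trace the traversal:
N0 x:[103/3,142/3] y:[109/3,49] z:[37,149/3] -> hit [37,142/3], descend [3, 18]
  N3 x:[103/3,119/3] y:[109/3,142/3] z:[37,149/3] -> hit [37,119/3], descend [11, 13]
    N11 x:[106/3,119/3] y:[109/3,43] z:[37,149/3] -> hit [37,119/3], descend [2, 9]
      N2 x:[37,118/3] y:[109/3,39] z:[37,44] -> hit [37,39], descend [15, 19]
        N15 x:[37,118/3] y:[109/3,115/3] z:[124/3,44] -> miss, prune
        N19 x:[38,116/3] y:[38,39] z:[37,38] -> hit [38,38] leaf, test {P18@t=38}
      N9 x:[106/3,119/3] y:[40,43] z:[134/3,149/3] -> miss, prune
    N13 x:[103/3,36] y:[136/3,142/3] z:[112/3,46] -> miss, prune
  N18 x:[41,142/3] y:[37,49] z:[119/3,137/3] -> hit [41,137/3], descend [14, 16]
    N14 x:[41,142/3] y:[131/3,49] z:[119/3,137/3] -> hit [131/3,137/3], descend [6, 20]
      N6 x:[41,43] y:[131/3,49] z:[42,137/3] -> miss, prune
      N20 x:[137/3,142/3] y:[47,49] z:[119/3,130/3] -> miss, prune
    N16 x:[124/3,47] y:[37,127/3] z:[119/3,136/3] -> hit [124/3,127/3], descend [1, 7]
      N1 x:[124/3,45] y:[37,127/3] z:[40,130/3] -> hit [124/3,127/3] leaf, test {P0(miss), P13(miss)}
      N7 x:[137/3,47] y:[38,39] z:[119/3,136/3] -> miss, prune

Summary -> nodes [0, 3, 11, 2, 15, 19, 9, 13, 18, 14, 6, 20, 16, 1, 7]; box-tests=15; leaf-entries=2; first=P18

== RESULT ==
2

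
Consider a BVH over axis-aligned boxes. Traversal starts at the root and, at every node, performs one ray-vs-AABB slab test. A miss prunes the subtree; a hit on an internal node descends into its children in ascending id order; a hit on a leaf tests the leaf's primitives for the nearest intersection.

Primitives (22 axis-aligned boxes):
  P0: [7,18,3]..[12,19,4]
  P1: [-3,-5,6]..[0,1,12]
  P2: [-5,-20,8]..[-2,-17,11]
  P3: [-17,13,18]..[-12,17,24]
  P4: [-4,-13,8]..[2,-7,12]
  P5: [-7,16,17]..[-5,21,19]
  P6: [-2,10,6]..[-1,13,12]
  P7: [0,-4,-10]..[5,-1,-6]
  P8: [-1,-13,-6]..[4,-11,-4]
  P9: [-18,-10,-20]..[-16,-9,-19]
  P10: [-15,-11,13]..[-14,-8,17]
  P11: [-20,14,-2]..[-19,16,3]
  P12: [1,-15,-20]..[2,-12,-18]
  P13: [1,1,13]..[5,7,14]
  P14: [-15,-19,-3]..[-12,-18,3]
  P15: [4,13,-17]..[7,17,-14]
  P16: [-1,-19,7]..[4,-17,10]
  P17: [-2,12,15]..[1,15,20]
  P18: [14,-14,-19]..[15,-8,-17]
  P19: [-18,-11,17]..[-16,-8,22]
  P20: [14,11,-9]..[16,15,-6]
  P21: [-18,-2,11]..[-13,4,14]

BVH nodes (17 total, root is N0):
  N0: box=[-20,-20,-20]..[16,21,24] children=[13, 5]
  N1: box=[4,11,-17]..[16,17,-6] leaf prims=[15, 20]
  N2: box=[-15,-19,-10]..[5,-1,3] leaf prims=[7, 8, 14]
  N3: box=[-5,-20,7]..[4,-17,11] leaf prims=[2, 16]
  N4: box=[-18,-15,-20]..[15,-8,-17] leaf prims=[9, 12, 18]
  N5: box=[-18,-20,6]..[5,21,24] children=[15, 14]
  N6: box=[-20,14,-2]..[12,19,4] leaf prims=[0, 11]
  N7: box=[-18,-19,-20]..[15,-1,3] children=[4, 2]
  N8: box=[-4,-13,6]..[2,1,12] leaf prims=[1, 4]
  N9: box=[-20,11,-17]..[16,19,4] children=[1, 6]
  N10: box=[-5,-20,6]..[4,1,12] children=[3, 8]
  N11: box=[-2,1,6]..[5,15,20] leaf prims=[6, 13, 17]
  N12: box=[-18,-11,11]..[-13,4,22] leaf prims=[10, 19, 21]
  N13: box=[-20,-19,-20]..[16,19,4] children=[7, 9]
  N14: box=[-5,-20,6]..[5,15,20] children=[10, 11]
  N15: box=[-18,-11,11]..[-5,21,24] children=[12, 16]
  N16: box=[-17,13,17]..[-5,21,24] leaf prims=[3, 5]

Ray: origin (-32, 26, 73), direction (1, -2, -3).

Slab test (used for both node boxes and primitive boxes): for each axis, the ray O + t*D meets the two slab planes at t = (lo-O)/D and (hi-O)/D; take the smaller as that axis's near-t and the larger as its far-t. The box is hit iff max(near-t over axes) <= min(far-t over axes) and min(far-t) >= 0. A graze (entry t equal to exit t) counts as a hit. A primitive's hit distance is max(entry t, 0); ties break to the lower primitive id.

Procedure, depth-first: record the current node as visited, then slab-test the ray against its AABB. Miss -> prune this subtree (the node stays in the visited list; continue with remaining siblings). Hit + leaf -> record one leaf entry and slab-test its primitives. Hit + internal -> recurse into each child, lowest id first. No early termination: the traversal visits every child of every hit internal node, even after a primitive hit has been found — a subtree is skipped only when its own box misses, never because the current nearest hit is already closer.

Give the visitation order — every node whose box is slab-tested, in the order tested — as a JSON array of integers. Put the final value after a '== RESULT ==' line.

Walk:
N0 x:[12,48] y:[5/2,23] z:[49/3,31] -> hit [49/3,23], descend [5, 13]
  N5 x:[14,37] y:[5/2,23] z:[49/3,67/3] -> hit [49/3,67/3], descend [14, 15]
    N14 x:[27,37] y:[11/2,23] z:[53/3,67/3] -> miss, prune
    N15 x:[14,27] y:[5/2,37/2] z:[49/3,62/3] -> hit [49/3,37/2], descend [12, 16]
      N12 x:[14,19] y:[11,37/2] z:[17,62/3] -> hit [17,37/2] leaf, test {P10(miss), P19(miss), P21(miss)}
      N16 x:[15,27] y:[5/2,13/2] z:[49/3,56/3] -> miss, prune
  N13 x:[12,48] y:[7/2,45/2] z:[23,31] -> miss, prune

Summary -> nodes [0, 5, 14, 15, 12, 16, 13]; box-tests=7; leaf-entries=1; first=miss

== RESULT ==
[0, 5, 14, 15, 12, 16, 13]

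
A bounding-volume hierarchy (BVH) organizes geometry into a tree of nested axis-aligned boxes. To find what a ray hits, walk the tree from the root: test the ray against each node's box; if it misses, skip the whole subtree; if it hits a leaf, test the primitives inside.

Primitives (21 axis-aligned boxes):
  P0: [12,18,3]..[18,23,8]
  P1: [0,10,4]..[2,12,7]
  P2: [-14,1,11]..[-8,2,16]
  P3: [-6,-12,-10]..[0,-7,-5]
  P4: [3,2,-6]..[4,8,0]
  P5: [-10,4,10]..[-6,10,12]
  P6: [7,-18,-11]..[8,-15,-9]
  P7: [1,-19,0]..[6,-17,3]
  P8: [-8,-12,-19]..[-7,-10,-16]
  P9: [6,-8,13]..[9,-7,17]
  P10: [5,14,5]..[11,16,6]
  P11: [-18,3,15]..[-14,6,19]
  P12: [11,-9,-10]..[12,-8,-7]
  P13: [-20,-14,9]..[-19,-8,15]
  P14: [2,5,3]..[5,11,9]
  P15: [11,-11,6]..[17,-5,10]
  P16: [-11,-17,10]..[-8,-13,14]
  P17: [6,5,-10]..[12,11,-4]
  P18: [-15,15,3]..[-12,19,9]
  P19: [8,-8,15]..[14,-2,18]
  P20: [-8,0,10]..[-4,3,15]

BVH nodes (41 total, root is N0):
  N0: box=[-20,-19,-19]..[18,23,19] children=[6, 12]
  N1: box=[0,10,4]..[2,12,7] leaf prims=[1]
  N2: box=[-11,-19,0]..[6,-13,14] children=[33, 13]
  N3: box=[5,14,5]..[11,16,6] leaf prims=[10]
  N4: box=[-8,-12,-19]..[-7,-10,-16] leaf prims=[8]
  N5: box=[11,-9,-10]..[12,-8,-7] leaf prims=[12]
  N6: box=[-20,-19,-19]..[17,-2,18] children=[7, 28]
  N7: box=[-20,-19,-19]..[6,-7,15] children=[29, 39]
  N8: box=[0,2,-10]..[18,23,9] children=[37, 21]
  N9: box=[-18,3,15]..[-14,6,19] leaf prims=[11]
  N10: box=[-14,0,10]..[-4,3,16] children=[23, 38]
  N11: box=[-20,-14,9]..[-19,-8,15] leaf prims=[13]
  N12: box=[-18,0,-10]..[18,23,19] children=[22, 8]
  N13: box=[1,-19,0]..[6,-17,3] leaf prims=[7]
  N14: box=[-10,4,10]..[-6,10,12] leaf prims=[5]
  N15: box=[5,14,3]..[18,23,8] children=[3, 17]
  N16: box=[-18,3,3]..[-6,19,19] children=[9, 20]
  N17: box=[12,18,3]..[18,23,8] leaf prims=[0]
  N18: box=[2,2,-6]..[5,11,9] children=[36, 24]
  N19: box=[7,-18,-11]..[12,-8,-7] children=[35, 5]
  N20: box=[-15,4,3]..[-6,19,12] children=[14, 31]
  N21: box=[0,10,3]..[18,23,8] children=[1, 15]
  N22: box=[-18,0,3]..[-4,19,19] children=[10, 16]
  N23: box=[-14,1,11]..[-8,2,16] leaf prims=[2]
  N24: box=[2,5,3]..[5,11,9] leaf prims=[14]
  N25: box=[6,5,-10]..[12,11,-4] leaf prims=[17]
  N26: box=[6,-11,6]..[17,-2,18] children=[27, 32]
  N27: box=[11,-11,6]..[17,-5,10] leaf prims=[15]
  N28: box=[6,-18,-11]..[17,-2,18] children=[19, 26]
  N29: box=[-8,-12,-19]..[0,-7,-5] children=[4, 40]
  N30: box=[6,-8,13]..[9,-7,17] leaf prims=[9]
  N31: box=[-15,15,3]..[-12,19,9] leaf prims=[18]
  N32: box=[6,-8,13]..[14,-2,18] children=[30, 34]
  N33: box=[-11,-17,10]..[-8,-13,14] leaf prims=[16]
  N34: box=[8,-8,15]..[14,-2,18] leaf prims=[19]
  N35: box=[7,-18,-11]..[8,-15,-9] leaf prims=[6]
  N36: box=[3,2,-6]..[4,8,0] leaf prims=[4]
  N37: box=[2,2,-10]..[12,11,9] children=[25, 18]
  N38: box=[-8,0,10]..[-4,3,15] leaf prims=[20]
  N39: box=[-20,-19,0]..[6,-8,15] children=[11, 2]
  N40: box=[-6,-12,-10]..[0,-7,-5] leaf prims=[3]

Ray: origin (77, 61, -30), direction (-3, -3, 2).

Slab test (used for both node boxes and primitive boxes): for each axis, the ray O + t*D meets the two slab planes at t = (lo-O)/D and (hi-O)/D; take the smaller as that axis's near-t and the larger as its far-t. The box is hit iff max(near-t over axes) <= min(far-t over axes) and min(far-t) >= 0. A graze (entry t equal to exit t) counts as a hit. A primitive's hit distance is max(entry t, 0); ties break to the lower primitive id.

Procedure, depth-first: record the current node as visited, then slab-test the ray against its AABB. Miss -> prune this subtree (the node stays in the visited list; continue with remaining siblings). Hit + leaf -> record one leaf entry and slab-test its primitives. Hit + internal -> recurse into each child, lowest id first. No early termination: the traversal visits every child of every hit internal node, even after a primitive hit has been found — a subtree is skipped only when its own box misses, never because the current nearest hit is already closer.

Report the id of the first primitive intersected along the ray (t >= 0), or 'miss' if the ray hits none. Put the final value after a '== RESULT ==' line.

Trace the traversal:
N0 x:[59/3,97/3] y:[38/3,80/3] z:[11/2,49/2] -> hit [59/3,49/2], descend [6, 12]
  N6 x:[20,97/3] y:[21,80/3] z:[11/2,24] -> hit [21,24], descend [7, 28]
    N7 x:[71/3,97/3] y:[68/3,80/3] z:[11/2,45/2] -> miss, prune
    N28 x:[20,71/3] y:[21,79/3] z:[19/2,24] -> hit [21,71/3], descend [19, 26]
      N19 x:[65/3,70/3] y:[23,79/3] z:[19/2,23/2] -> miss, prune
      N26 x:[20,71/3] y:[21,24] z:[18,24] -> hit [21,71/3], descend [27, 32]
        N27 x:[20,22] y:[22,24] z:[18,20] -> miss, prune
        N32 x:[21,71/3] y:[21,23] z:[43/2,24] -> hit [43/2,23], descend [30, 34]
          N30 x:[68/3,71/3] y:[68/3,23] z:[43/2,47/2] -> hit [68/3,23] leaf, test {P9@t=68/3}
          N34 x:[21,23] y:[21,23] z:[45/2,24] -> hit [45/2,23] leaf, test {P19@t=45/2}
  N12 x:[59/3,95/3] y:[38/3,61/3] z:[10,49/2] -> hit [59/3,61/3], descend [8, 22]
    N8 x:[59/3,77/3] y:[38/3,59/3] z:[10,39/2] -> miss, prune
    N22 x:[27,95/3] y:[14,61/3] z:[33/2,49/2] -> miss, prune

Summary -> nodes [0, 6, 7, 28, 19, 26, 27, 32, 30, 34, 12, 8, 22]; box-tests=13; leaf-entries=2; first=P19

== RESULT ==
19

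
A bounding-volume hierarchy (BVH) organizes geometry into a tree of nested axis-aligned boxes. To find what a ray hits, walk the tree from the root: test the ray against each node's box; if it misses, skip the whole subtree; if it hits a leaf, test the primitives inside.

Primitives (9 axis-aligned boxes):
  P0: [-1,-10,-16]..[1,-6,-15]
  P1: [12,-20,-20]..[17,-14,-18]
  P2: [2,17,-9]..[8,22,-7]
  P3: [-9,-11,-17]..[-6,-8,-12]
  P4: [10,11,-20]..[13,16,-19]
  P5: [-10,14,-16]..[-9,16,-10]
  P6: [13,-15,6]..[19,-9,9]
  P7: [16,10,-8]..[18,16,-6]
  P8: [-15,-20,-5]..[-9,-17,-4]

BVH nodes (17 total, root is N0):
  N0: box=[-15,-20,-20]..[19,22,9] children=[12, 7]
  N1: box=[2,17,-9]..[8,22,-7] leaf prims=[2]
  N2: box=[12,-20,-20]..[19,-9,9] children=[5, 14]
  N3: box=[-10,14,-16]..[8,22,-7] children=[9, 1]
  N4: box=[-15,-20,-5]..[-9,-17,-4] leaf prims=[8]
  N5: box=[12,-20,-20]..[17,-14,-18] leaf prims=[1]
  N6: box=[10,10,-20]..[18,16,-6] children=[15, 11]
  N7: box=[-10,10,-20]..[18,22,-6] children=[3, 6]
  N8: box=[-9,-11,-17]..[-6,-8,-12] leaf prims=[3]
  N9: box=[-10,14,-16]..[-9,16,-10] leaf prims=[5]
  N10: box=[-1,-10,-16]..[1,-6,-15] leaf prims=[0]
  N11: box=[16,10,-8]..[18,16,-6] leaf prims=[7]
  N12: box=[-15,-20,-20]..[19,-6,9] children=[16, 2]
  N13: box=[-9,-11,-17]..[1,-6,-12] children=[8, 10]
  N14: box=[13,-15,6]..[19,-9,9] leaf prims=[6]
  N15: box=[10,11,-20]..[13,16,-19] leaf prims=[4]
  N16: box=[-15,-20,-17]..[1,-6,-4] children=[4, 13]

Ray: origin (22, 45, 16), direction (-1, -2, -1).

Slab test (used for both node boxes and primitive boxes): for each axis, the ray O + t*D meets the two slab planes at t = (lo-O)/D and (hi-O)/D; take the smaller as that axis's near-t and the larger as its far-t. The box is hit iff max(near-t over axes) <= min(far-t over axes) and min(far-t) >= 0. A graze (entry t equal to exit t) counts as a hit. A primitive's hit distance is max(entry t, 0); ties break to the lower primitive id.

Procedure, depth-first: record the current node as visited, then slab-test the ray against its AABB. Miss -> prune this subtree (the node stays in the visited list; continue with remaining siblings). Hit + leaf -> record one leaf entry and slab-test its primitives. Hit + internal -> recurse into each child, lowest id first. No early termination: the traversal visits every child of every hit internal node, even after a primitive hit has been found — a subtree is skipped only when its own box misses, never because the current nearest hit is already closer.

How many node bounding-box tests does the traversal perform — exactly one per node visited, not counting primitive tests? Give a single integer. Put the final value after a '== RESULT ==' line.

Walk:
N0 x:[3,37] y:[23/2,65/2] z:[7,36] -> hit [23/2,65/2], descend [7, 12]
  N7 x:[4,32] y:[23/2,35/2] z:[22,36] -> miss, prune
  N12 x:[3,37] y:[51/2,65/2] z:[7,36] -> hit [51/2,65/2], descend [2, 16]
    N2 x:[3,10] y:[27,65/2] z:[7,36] -> miss, prune
    N16 x:[21,37] y:[51/2,65/2] z:[20,33] -> hit [51/2,65/2], descend [4, 13]
      N4 x:[31,37] y:[31,65/2] z:[20,21] -> miss, prune
      N13 x:[21,31] y:[51/2,28] z:[28,33] -> hit [28,28], descend [8, 10]
        N8 x:[28,31] y:[53/2,28] z:[28,33] -> hit [28,28] leaf, test {P3@t=28}
        N10 x:[21,23] y:[51/2,55/2] z:[31,32] -> miss, prune

Visited [0, 7, 12, 2, 16, 4, 13, 8, 10]. Tests: 9 box, 1 leaf. Nearest: P3.

== RESULT ==
9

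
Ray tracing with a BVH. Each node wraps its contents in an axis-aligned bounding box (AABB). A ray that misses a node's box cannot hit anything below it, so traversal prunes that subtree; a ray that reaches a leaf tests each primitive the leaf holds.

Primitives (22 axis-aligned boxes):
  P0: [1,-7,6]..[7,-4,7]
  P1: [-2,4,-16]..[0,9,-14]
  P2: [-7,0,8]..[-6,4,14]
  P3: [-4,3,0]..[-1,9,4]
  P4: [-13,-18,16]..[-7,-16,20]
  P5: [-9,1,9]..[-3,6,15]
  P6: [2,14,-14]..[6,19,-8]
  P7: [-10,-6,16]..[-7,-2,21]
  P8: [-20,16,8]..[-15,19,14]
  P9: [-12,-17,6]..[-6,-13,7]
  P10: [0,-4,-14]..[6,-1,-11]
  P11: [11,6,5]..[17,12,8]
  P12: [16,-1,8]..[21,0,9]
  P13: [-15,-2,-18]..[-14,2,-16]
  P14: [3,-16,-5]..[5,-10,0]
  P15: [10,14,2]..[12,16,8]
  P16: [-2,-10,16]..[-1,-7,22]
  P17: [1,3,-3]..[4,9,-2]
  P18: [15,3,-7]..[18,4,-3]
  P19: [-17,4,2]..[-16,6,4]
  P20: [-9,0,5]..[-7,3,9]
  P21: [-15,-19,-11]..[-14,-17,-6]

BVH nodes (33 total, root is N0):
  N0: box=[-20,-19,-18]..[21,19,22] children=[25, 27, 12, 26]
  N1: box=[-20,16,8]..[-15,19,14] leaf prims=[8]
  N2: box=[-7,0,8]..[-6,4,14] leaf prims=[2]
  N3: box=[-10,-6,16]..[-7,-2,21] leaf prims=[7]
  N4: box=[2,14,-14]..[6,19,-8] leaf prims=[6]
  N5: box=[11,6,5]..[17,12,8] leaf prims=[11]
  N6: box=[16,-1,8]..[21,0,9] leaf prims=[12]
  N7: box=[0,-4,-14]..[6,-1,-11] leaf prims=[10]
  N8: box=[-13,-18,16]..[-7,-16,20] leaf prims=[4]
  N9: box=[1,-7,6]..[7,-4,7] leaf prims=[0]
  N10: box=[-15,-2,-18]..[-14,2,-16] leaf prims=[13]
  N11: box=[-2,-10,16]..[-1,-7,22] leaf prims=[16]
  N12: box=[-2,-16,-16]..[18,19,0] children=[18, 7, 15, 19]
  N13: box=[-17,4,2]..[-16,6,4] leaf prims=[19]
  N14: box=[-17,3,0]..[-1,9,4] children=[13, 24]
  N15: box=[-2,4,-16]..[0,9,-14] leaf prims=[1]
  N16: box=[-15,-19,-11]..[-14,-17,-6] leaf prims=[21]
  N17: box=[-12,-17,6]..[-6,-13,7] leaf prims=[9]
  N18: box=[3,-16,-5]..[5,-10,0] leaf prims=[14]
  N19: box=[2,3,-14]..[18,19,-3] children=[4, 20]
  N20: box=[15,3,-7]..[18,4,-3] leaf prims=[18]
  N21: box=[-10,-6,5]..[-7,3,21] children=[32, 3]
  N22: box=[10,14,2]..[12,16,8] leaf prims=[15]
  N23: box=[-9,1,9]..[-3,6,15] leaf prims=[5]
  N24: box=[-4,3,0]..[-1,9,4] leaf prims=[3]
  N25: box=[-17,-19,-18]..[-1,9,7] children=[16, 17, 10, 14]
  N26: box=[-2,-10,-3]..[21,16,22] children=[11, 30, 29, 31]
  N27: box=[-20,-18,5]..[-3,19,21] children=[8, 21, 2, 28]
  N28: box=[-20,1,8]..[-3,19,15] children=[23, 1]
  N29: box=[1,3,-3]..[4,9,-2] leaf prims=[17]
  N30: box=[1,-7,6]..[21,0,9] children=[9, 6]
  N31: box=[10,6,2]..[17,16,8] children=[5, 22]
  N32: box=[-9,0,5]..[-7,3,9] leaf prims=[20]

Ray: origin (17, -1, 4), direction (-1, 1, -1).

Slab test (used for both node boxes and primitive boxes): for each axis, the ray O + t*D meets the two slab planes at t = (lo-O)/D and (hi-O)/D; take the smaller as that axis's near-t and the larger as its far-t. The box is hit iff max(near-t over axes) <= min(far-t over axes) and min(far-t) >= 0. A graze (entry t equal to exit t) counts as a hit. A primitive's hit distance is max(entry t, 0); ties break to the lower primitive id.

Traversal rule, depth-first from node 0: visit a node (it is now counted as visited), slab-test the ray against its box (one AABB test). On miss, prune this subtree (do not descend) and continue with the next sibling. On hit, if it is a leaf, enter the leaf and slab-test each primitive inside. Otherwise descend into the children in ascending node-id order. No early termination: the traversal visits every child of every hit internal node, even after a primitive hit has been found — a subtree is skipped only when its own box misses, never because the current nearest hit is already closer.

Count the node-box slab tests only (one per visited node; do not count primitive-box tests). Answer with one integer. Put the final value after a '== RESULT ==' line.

Traverse from the root:
N0 x:[-4,37] y:[-18,20] z:[-18,22] -> hit [-4,20], descend [12, 25, 26, 27]
  N12 x:[-1,19] y:[-15,20] z:[4,20] -> hit [4,19], descend [7, 15, 18, 19]
    N7 x:[11,17] y:[-3,0] z:[15,18] -> miss, prune
    N15 x:[17,19] y:[5,10] z:[18,20] -> miss, prune
    N18 x:[12,14] y:[-15,-9] z:[4,9] -> miss, prune
    N19 x:[-1,15] y:[4,20] z:[7,18] -> hit [7,15], descend [4, 20]
      N4 x:[11,15] y:[15,20] z:[12,18] -> hit [15,15] leaf, test {P6@t=15}
      N20 x:[-1,2] y:[4,5] z:[7,11] -> miss, prune
  N25 x:[18,34] y:[-18,10] z:[-3,22] -> miss, prune
  N26 x:[-4,19] y:[-9,17] z:[-18,7] -> hit [-4,7], descend [11, 29, 30, 31]
    N11 x:[18,19] y:[-9,-6] z:[-18,-12] -> miss, prune
    N29 x:[13,16] y:[4,10] z:[6,7] -> miss, prune
    N30 x:[-4,16] y:[-6,1] z:[-5,-2] -> miss, prune
    N31 x:[0,7] y:[7,17] z:[-4,2] -> miss, prune
  N27 x:[20,37] y:[-17,20] z:[-17,-1] -> miss, prune

Summary -> nodes [0, 12, 7, 15, 18, 19, 4, 20, 25, 26, 11, 29, 30, 31, 27]; box-tests=15; leaf-entries=1; first=P6

== RESULT ==
15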